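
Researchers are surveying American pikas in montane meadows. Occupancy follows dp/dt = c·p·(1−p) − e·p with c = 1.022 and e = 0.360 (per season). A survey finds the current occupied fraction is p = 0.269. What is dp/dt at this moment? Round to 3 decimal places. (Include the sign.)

Colonization term: c·p·(1−p) = 1.022×0.269×0.7310 = 0.20097.
Extinction term: e·p = 0.09684.
dp/dt = 0.20097 − 0.09684 = 0.10413.

0.104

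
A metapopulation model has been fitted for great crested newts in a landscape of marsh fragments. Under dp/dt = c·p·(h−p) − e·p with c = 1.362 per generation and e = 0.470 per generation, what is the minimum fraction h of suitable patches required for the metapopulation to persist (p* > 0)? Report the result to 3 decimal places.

0.345

p* = h − e/c is positive only when h > e/c.
h_min = e/c = 0.470/1.362 = 0.3451.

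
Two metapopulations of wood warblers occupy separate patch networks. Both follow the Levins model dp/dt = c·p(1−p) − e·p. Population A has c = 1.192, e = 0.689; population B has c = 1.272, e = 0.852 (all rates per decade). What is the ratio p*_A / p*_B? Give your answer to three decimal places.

1.278

A: p*_A = 1 − 0.689/1.192 = 0.4220.
B: p*_B = 1 − 0.852/1.272 = 0.3302.
p*_A / p*_B = 0.4220/0.3302 = 1.2780.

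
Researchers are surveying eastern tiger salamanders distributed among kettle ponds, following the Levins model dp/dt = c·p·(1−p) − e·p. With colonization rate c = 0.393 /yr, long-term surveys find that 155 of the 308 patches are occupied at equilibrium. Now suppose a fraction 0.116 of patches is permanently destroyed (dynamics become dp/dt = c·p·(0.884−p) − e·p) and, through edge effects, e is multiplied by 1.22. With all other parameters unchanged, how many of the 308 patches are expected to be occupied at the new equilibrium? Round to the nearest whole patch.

Observed p* = 155/308 = 0.50325.
Balance c(1−p*) = e gives e = 0.393×(1 − 0.50325) = 0.19522.
New p* = 0.884 − e/c = 0.884 − 0.23817/0.39300 = 0.27797.
Expected occupied = 308 × 0.27797 = 85.61 ≈ 86.

86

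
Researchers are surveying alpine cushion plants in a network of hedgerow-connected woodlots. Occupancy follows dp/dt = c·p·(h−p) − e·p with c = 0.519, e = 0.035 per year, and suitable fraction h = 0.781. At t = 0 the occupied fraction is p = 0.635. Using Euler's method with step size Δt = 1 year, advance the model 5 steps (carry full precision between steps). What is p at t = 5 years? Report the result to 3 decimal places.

0.704

Update rule: p ← p + [c·p·(h−p) − e·p]·Δt with Δt = 1.
  1  |  dp/dt·Δt = +0.025891  |  p_1 = 0.660891
  2  |  dp/dt·Δt = +0.018066  |  p_2 = 0.678958
  3  |  dp/dt·Δt = +0.012194  |  p_3 = 0.691152
  4  |  dp/dt·Δt = +0.008039  |  p_4 = 0.699191
  5  |  dp/dt·Δt = +0.005215  |  p_5 = 0.704406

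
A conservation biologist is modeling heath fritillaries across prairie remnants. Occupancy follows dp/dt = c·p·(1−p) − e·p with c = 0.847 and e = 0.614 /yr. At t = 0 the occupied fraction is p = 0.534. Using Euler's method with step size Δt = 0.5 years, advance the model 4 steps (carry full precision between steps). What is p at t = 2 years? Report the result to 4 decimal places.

Update rule: p ← p + [c·p·(1−p) − e·p]·Δt with Δt = 0.5.
step 1: Δp = -0.05855, p = 0.47545
step 2: Δp = -0.04034, p = 0.43510
step 3: Δp = -0.02949, p = 0.40562
step 4: Δp = -0.02242, p = 0.38320

0.3832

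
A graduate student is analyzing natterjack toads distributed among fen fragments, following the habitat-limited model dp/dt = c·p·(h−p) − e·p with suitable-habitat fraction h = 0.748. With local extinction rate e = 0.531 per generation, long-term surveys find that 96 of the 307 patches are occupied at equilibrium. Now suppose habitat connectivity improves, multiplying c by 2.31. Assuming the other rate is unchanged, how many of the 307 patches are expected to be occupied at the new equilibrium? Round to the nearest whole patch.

Observed p* = 96/307 = 0.31270.
Balance c(h−p*) = e gives c = e/(0.748 − 0.31270) = 0.531/0.43530 = 1.21985.
New p* = 0.748 − e/c = 0.748 − 0.53100/2.81785 = 0.55956.
Expected occupied = 307 × 0.55956 = 171.78 ≈ 172.

172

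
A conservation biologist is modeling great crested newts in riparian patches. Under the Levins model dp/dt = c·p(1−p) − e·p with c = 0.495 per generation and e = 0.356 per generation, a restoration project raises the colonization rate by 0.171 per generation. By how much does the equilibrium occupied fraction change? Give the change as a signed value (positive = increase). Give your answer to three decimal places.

Before: p* = 1 − 0.356/0.495 = 0.2808.
After the change, c = 0.666, e = 0.356, so p* = 1 − 0.356/0.666 = 0.4655.
Δp* = 0.4655 − 0.2808 = +0.1847.

0.185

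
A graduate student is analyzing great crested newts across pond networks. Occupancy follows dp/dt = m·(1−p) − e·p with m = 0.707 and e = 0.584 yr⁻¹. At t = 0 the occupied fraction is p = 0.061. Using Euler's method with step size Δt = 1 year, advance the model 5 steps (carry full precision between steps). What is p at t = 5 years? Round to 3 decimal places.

0.549

Update rule: p ← p + [m·(1−p) − e·p]·Δt with Δt = 1.
t = 1: p = 0.06100 + (+0.62825) = 0.68925
t = 2: p = 0.68925 + (-0.18282) = 0.50643
t = 3: p = 0.50643 + (+0.05320) = 0.55963
t = 4: p = 0.55963 + (-0.01548) = 0.54415
t = 5: p = 0.54415 + (+0.00451) = 0.54865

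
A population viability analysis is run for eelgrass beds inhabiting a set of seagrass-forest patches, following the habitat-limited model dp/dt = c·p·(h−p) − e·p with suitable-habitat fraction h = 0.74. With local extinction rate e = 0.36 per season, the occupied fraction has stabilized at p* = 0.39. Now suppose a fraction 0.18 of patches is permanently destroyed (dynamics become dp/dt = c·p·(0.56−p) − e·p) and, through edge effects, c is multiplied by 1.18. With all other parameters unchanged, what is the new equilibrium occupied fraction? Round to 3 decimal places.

0.263

Balance c(h−p*) = e gives c = e/(0.74 − 0.39000) = 0.36/0.35000 = 1.02857.
New p* = 0.56 − e/c = 0.56 − 0.36000/1.21371 = 0.26339.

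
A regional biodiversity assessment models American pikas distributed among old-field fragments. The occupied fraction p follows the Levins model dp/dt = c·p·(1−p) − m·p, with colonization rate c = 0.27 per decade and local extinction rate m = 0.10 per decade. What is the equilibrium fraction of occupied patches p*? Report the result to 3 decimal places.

At equilibrium, colonization balances extinction: c·p*·(1−p*) = m·p*.
So p* = 1 − m/c = 1 − 0.10/0.27 = 1 − 0.3704 = 0.6296.

0.630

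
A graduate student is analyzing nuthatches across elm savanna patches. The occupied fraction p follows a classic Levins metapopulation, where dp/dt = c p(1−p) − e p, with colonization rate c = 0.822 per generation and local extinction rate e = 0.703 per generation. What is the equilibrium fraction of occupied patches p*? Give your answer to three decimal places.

At equilibrium, colonization balances extinction: c·p*·(1−p*) = e·p*.
So p* = 1 − e/c = 1 − 0.703/0.822 = 1 − 0.8552 = 0.1448.

0.145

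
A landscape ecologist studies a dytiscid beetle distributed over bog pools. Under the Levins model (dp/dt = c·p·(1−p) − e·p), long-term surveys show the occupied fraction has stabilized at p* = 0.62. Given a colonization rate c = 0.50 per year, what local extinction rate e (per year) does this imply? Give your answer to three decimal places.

0.190

At equilibrium c(1−p*) = e.
e = 0.50 × (1 − 0.62) = 0.50 × 0.3800 = 0.1900.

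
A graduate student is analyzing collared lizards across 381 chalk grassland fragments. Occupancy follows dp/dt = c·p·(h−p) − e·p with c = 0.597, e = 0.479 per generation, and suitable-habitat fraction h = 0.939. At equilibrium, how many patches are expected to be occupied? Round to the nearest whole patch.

52

p* = h − e/c = 0.939 − 0.8023 = 0.1367.
Expected occupied patches = N × p* = 381 × 0.1367 = 52.07 ≈ 52.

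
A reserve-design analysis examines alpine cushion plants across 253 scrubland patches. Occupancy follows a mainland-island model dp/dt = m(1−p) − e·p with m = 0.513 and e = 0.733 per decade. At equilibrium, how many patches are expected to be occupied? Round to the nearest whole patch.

104

p* = m/(m+e) = 0.513/1.2460 = 0.4117.
Expected occupied patches = N × p* = 253 × 0.4117 = 104.16 ≈ 104.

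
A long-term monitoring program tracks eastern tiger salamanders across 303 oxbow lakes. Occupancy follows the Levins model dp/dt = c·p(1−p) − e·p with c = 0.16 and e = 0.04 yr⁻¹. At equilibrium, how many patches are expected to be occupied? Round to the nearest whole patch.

227

p* = 1 − e/c = 1 − 0.04/0.16 = 0.7500.
Expected occupied patches = N × p* = 303 × 0.7500 = 227.25 ≈ 227.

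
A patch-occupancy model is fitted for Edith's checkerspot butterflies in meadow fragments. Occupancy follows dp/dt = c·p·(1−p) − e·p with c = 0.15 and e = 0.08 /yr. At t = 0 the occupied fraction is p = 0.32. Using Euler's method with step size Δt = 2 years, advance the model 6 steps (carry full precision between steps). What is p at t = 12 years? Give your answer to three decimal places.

Update rule: p ← p + [c·p·(1−p) − e·p]·Δt with Δt = 2.
step 1: Δp = +0.01408, p = 0.33408
step 2: Δp = +0.01329, p = 0.34737
step 3: Δp = +0.01243, p = 0.35980
step 4: Δp = +0.01154, p = 0.37134
step 5: Δp = +0.01062, p = 0.38196
step 6: Δp = +0.00971, p = 0.39166

0.392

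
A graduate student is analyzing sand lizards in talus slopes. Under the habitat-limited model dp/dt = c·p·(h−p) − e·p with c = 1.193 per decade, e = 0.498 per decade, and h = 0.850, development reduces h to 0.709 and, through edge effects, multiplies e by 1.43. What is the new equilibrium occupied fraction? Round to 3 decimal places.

Before: p* = h − e/c = 0.850 − 0.498/1.193 = 0.850 − 0.4174 = 0.4326.
After: c = 1.193, e = 0.71214, h = 0.709; p* = 0.709 − 0.71214/1.193 = 0.1121.

0.112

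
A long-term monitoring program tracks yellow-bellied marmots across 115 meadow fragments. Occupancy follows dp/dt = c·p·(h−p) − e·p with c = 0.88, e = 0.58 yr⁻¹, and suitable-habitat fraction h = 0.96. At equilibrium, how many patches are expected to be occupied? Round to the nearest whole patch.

p* = h − e/c = 0.96 − 0.6591 = 0.3009.
Expected occupied patches = N × p* = 115 × 0.3009 = 34.60 ≈ 35.

35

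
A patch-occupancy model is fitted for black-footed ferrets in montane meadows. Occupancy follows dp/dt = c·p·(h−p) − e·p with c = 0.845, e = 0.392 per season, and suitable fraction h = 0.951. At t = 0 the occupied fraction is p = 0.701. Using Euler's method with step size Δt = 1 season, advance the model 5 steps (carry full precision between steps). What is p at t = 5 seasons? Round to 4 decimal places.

Update rule: p ← p + [c·p·(h−p) − e·p]·Δt with Δt = 1.
step 1: Δp = -0.12671, p = 0.57429
step 2: Δp = -0.04232, p = 0.53198
step 3: Δp = -0.02018, p = 0.51180
step 4: Δp = -0.01069, p = 0.50112
step 5: Δp = -0.00594, p = 0.49518

0.4952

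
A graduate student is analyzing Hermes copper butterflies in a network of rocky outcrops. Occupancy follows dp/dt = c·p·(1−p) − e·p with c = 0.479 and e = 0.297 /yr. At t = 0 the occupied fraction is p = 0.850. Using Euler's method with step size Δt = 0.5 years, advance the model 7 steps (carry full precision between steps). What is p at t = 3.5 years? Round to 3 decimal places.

Update rule: p ← p + [c·p·(1−p) − e·p]·Δt with Δt = 0.5.
t = 0.5: p = 0.85000 + (-0.09569) = 0.75431
t = 1: p = 0.75431 + (-0.06763) = 0.68668
t = 1.5: p = 0.68668 + (-0.05044) = 0.63624
t = 2: p = 0.63624 + (-0.03905) = 0.59719
t = 2.5: p = 0.59719 + (-0.03107) = 0.56612
t = 3: p = 0.56612 + (-0.02524) = 0.54088
t = 3.5: p = 0.54088 + (-0.02085) = 0.52003

0.520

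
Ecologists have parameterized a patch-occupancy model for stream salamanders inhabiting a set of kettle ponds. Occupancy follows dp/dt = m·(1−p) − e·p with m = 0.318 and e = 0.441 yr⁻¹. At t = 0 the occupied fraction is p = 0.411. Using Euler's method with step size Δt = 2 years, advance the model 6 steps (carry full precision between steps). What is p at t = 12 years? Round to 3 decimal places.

Update rule: p ← p + [m·(1−p) − e·p]·Δt with Δt = 2.
  1  |  dp/dt·Δt = +0.012102  |  p_1 = 0.423102
  2  |  dp/dt·Δt = -0.006269  |  p_2 = 0.416833
  3  |  dp/dt·Δt = +0.003247  |  p_3 = 0.420080
  4  |  dp/dt·Δt = -0.001682  |  p_4 = 0.418398
  5  |  dp/dt·Δt = +0.000871  |  p_5 = 0.419270
  6  |  dp/dt·Δt = -0.000451  |  p_6 = 0.418818

0.419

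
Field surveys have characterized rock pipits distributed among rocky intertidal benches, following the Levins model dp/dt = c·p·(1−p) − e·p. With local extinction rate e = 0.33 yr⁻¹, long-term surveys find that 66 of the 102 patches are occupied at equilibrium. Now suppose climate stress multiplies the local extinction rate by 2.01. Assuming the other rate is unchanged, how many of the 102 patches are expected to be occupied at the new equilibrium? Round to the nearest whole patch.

Observed p* = 66/102 = 0.64706.
Balance c(1−p*) = e gives c = e/(1 − 0.64706) = 0.33/0.35294 = 0.93500.
New p* = 1 − e/c = 1 − 0.66330/0.93500 = 0.29059.
Expected occupied = 102 × 0.29059 = 29.64 ≈ 30.

30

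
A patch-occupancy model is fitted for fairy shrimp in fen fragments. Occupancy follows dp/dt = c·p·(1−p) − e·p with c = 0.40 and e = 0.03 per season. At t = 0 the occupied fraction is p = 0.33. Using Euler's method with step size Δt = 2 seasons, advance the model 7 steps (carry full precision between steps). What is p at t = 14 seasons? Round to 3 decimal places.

Update rule: p ← p + [c·p·(1−p) − e·p]·Δt with Δt = 2.
t = 2: p = 0.33000 + (+0.15708) = 0.48708
t = 4: p = 0.48708 + (+0.17064) = 0.65772
t = 6: p = 0.65772 + (+0.14064) = 0.79836
t = 8: p = 0.79836 + (+0.08088) = 0.87924
t = 10: p = 0.87924 + (+0.03219) = 0.91143
t = 12: p = 0.91143 + (+0.00990) = 0.92132
t = 14: p = 0.92132 + (+0.00271) = 0.92403

0.924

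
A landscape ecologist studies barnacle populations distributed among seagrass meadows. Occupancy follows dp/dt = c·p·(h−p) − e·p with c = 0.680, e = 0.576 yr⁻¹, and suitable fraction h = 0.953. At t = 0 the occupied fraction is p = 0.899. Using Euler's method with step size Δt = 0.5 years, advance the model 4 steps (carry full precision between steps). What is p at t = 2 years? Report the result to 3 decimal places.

0.402

Update rule: p ← p + [c·p·(h−p) − e·p]·Δt with Δt = 0.5.
  1  |  dp/dt·Δt = -0.242406  |  p_1 = 0.656594
  2  |  dp/dt·Δt = -0.122929  |  p_2 = 0.533665
  3  |  dp/dt·Δt = -0.077609  |  p_3 = 0.456056
  4  |  dp/dt·Δt = -0.054289  |  p_4 = 0.401768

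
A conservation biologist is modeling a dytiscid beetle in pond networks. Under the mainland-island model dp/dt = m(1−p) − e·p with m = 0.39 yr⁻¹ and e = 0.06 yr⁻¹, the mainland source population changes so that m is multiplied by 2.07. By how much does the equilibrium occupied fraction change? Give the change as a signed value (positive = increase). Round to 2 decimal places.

0.06

Before: p* = 0.39/(0.39+0.06) = 0.8667.
After: m = 0.8073, e = 0.06; p* = 0.8073/0.8673 = 0.9308.
Δp* = 0.9308 − 0.8667 = +0.0642.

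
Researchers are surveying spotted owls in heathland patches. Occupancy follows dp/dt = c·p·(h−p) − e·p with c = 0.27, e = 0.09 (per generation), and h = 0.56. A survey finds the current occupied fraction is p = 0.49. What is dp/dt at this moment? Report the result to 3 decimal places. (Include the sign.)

-0.035

Colonization term: c·p·(h−p) = 0.27×0.49×0.0700 = 0.00926.
Extinction term: e·p = 0.04410.
dp/dt = 0.00926 − 0.04410 = -0.03484.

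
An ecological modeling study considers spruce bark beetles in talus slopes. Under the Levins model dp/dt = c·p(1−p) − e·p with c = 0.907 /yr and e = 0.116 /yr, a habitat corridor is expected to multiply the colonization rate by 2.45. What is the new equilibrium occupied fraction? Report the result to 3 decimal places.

Before: p* = 1 − 0.116/0.907 = 0.8721.
After the change, c = 2.22215, e = 0.116, so p* = 1 − 0.116/2.22215 = 0.9478.

0.948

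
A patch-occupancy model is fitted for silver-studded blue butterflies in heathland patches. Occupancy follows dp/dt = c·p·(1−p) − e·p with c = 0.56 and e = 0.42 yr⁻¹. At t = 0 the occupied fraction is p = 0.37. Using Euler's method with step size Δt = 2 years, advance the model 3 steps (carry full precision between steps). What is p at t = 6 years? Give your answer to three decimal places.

0.280

Update rule: p ← p + [c·p·(1−p) − e·p]·Δt with Δt = 2.
  1  |  dp/dt·Δt = -0.049728  |  p_1 = 0.320272
  2  |  dp/dt·Δt = -0.025207  |  p_2 = 0.295065
  3  |  dp/dt·Δt = -0.014893  |  p_3 = 0.280172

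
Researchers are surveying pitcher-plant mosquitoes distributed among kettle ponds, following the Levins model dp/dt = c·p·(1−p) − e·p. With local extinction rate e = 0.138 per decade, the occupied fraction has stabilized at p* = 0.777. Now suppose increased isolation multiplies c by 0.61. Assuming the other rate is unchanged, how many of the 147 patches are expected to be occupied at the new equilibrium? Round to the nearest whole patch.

Balance c(1−p*) = e gives c = e/(1 − 0.77700) = 0.138/0.22300 = 0.61883.
New p* = 1 − e/c = 1 − 0.13800/0.37749 = 0.63443.
Expected occupied = 147 × 0.63443 = 93.26 ≈ 93.

93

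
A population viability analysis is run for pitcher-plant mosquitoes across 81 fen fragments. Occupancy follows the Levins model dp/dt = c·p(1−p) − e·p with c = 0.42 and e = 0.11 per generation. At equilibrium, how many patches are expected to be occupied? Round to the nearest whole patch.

60

p* = 1 − e/c = 1 − 0.11/0.42 = 0.7381.
Expected occupied patches = N × p* = 81 × 0.7381 = 59.79 ≈ 60.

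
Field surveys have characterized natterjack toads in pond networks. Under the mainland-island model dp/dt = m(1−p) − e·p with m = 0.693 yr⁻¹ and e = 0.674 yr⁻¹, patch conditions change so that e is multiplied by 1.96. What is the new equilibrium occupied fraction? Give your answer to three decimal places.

0.344

Before: p* = 0.693/(0.693+0.674) = 0.5069.
After: m = 0.693, e = 1.32104; p* = 0.693/2.0140 = 0.3441.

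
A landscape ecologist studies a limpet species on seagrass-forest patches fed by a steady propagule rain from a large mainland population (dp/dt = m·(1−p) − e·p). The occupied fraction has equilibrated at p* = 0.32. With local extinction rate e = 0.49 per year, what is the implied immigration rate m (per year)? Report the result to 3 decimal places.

At equilibrium m(1−p*) = e·p*, so m = e·p*/(1−p*).
m = 0.49 × 0.32 / 0.6800 = 0.1568/0.6800 = 0.2306.

0.231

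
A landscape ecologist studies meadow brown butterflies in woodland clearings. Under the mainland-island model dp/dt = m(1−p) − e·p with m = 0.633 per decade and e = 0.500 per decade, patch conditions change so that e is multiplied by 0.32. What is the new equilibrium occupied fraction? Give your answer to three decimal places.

0.798

Before: p* = 0.633/(0.633+0.500) = 0.5587.
After: m = 0.633, e = 0.16; p* = 0.633/0.7930 = 0.7982.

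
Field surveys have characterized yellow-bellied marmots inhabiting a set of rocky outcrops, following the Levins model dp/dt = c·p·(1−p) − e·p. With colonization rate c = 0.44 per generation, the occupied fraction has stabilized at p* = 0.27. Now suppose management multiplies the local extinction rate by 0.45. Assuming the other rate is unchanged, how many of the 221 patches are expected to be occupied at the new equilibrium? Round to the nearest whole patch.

Balance c(1−p*) = e gives e = 0.44×(1 − 0.27000) = 0.32120.
New p* = 1 − e/c = 1 − 0.14454/0.44000 = 0.67150.
Expected occupied = 221 × 0.67150 = 148.40 ≈ 148.

148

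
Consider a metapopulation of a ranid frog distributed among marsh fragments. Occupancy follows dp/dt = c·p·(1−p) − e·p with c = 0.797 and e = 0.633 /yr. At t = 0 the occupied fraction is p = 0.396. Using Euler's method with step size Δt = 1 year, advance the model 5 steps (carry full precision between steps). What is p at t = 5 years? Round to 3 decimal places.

Update rule: p ← p + [c·p·(1−p) − e·p]·Δt with Δt = 1.
t = 1: p = 0.39600 + (-0.06004) = 0.33596
t = 2: p = 0.33596 + (-0.03486) = 0.30110
t = 3: p = 0.30110 + (-0.02288) = 0.27822
t = 4: p = 0.27822 + (-0.01607) = 0.26216
t = 5: p = 0.26216 + (-0.01178) = 0.25038

0.250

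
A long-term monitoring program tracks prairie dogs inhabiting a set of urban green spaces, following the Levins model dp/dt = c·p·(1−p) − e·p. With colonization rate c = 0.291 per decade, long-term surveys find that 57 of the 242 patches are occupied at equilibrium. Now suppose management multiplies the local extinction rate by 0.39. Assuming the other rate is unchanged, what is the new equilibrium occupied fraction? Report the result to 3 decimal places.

0.702

Observed p* = 57/242 = 0.23554.
Balance c(1−p*) = e gives e = 0.291×(1 − 0.23554) = 0.22246.
New p* = 1 − e/c = 1 − 0.08676/0.29100 = 0.70186.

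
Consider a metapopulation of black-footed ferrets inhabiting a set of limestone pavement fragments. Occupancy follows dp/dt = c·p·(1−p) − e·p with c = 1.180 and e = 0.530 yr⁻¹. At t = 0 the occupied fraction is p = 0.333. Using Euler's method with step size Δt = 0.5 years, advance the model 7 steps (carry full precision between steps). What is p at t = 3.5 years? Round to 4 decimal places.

0.5240

Update rule: p ← p + [c·p·(1−p) − e·p]·Δt with Δt = 0.5.
t = 0.5: p = 0.33300 + (+0.04280) = 0.37580
t = 1: p = 0.37580 + (+0.03881) = 0.41461
t = 1.5: p = 0.41461 + (+0.03333) = 0.44794
t = 2: p = 0.44794 + (+0.02720) = 0.47514
t = 2.5: p = 0.47514 + (+0.02122) = 0.49636
t = 3: p = 0.49636 + (+0.01596) = 0.51232
t = 3.5: p = 0.51232 + (+0.01165) = 0.52396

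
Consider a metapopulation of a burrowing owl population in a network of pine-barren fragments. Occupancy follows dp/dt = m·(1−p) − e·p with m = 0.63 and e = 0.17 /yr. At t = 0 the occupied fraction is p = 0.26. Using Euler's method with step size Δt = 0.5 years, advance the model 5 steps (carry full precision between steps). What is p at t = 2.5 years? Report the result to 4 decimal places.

Update rule: p ← p + [m·(1−p) − e·p]·Δt with Δt = 0.5.
p: 0.26000 → 0.47100  (Δp = +0.21100)
p: 0.47100 → 0.59760  (Δp = +0.12660)
p: 0.59760 → 0.67356  (Δp = +0.07596)
p: 0.67356 → 0.71914  (Δp = +0.04558)
p: 0.71914 → 0.74648  (Δp = +0.02735)

0.7465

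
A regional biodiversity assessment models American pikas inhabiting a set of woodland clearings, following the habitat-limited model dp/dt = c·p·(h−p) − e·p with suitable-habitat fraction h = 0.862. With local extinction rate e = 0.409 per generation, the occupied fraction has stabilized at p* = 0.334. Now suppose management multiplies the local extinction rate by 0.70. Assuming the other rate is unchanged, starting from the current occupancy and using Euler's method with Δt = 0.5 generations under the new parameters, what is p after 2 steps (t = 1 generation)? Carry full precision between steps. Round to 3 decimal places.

Balance c(h−p*) = e gives c = e/(0.862 − 0.33400) = 0.409/0.52800 = 0.77462.
Starting from p₀ = 0.33400; update p ← p + (dp/dt)·Δt with the new parameters.
t = 0.5: p = 0.33400 + (+0.02049) = 0.35449
t = 1: p = 0.35449 + (+0.01893) = 0.37343

0.373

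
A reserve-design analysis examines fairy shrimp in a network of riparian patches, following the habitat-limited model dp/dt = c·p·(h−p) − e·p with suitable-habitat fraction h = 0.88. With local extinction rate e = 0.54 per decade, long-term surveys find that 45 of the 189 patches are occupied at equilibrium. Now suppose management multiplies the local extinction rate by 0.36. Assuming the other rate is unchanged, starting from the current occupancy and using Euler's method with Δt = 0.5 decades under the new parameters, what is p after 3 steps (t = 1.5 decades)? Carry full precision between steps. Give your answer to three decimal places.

0.367

Observed p* = 45/189 = 0.23810.
Balance c(h−p*) = e gives c = e/(0.88 − 0.23810) = 0.54/0.64190 = 0.84125.
Starting from p₀ = 0.23810; update p ← p + (dp/dt)·Δt with the new parameters.
t = 0.5: p = 0.23810 + (+0.04114) = 0.27924
t = 1: p = 0.27924 + (+0.04342) = 0.32266
t = 1.5: p = 0.32266 + (+0.04428) = 0.36694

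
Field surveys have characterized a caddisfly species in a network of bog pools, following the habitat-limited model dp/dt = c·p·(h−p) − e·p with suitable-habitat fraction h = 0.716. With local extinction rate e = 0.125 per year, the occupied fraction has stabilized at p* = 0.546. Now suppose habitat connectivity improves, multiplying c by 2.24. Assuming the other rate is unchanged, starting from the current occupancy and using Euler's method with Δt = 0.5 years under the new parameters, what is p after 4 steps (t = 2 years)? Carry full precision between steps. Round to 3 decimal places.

Balance c(h−p*) = e gives c = e/(0.716 − 0.54600) = 0.125/0.17000 = 0.73529.
Starting from p₀ = 0.54600; update p ← p + (dp/dt)·Δt with the new parameters.
step 1: Δp = +0.04232, p = 0.58832
step 2: Δp = +0.02509, p = 0.61341
step 3: Δp = +0.01349, p = 0.62690
step 4: Δp = +0.00682, p = 0.63372

0.634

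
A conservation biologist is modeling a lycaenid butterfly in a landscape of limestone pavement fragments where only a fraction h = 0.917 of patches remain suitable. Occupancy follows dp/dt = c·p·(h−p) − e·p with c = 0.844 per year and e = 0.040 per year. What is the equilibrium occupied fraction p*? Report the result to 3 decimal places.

Setting dp/dt = 0 and dividing by p* gives c·(h−p*) = e.
So p* = h − e/c = 0.917 − 0.040/0.844 = 0.917 − 0.0474 = 0.8696.

0.870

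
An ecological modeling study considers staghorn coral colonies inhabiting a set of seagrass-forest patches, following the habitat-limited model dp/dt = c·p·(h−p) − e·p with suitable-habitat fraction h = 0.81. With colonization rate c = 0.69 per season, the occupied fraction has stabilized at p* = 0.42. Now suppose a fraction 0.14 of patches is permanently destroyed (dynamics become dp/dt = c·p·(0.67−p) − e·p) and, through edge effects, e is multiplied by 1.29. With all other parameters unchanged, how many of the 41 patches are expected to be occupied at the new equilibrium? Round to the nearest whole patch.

Balance c(h−p*) = e gives e = 0.69×(0.81 − 0.42000) = 0.26910.
New p* = 0.67 − e/c = 0.67 − 0.34714/0.69000 = 0.16690.
Expected occupied = 41 × 0.16690 = 6.84 ≈ 7.

7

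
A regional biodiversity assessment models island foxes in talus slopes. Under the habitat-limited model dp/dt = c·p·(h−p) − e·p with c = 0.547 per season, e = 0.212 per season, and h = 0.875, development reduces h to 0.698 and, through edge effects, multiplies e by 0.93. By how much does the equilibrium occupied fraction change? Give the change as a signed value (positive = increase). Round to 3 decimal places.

-0.150

Before: p* = h − e/c = 0.875 − 0.212/0.547 = 0.875 − 0.3876 = 0.4874.
After: c = 0.547, e = 0.19716, h = 0.698; p* = 0.698 − 0.19716/0.547 = 0.3376.
Δp* = 0.3376 − 0.4874 = -0.1499.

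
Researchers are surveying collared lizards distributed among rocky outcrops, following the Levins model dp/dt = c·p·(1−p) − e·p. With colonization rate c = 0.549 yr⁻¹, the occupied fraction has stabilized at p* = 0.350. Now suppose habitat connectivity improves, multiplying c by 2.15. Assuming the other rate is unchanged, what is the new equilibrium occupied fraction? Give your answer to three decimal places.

Balance c(1−p*) = e gives e = 0.549×(1 − 0.35000) = 0.35685.
New p* = 1 − e/c = 1 − 0.35685/1.18035 = 0.69767.

0.698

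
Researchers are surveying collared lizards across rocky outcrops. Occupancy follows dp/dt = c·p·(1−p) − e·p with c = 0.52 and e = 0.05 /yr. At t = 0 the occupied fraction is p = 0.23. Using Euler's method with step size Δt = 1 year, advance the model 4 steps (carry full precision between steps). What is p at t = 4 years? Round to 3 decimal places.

Update rule: p ← p + [c·p·(1−p) − e·p]·Δt with Δt = 1.
t = 1: p = 0.23000 + (+0.08059) = 0.31059
t = 2: p = 0.31059 + (+0.09582) = 0.40641
t = 3: p = 0.40641 + (+0.10512) = 0.51153
t = 4: p = 0.51153 + (+0.10435) = 0.61589

0.616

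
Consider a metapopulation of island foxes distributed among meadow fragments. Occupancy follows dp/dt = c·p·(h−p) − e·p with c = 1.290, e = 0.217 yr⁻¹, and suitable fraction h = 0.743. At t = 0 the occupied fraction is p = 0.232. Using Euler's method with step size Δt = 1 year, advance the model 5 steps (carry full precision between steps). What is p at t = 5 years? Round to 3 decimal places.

0.569

Update rule: p ← p + [c·p·(h−p) − e·p]·Δt with Δt = 1.
step 1: Δp = +0.10259, p = 0.33459
step 2: Δp = +0.10367, p = 0.43826
step 3: Δp = +0.07718, p = 0.51544
step 4: Δp = +0.03946, p = 0.55490
step 5: Δp = +0.01423, p = 0.56913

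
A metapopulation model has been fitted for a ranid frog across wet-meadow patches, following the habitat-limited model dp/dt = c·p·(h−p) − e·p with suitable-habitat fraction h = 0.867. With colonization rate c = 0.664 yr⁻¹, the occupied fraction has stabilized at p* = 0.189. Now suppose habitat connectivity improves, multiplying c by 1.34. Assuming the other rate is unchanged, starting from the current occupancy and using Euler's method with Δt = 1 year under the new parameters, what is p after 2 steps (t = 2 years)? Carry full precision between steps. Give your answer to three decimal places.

Balance c(h−p*) = e gives e = 0.664×(0.867 − 0.18900) = 0.45019.
Starting from p₀ = 0.18900; update p ← p + (dp/dt)·Δt with the new parameters.
p: 0.18900 → 0.21793  (Δp = +0.02893)
p: 0.21793 → 0.24568  (Δp = +0.02775)

0.246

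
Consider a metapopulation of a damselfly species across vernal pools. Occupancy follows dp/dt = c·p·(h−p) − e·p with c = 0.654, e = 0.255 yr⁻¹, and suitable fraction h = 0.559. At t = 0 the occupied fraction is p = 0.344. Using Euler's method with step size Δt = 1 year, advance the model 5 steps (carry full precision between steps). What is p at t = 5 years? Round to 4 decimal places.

0.2312

Update rule: p ← p + [c·p·(h−p) − e·p]·Δt with Δt = 1.
p: 0.34400 → 0.30465  (Δp = -0.03935)
p: 0.30465 → 0.27764  (Δp = -0.02701)
p: 0.27764 → 0.25793  (Δp = -0.01971)
p: 0.25793 → 0.24294  (Δp = -0.01499)
p: 0.24294 → 0.23121  (Δp = -0.01173)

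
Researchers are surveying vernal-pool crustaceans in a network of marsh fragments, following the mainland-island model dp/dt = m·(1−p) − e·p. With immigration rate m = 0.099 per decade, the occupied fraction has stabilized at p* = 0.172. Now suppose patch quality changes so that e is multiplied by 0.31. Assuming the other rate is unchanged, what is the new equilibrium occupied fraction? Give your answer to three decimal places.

Balance m(1−p*) = e·p* gives e = m(1−p*)/p* = 0.099×0.82800/0.17200 = 0.47658.
New p* = m/(m+e) = 0.09900/(0.09900+0.14774) = 0.40123.

0.401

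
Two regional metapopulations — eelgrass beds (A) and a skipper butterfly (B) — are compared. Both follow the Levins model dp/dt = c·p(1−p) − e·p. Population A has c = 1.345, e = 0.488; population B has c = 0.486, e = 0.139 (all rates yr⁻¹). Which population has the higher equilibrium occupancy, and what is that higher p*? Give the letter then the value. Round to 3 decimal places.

A: p*_A = 1 − 0.488/1.345 = 0.6372.
B: p*_B = 1 − 0.139/0.486 = 0.7140.
B is higher at 0.7140.

B, 0.714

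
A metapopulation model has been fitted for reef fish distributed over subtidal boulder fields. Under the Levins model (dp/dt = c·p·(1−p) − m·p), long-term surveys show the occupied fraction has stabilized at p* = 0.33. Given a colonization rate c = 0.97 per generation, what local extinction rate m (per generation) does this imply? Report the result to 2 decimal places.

At equilibrium c(1−p*) = m.
m = 0.97 × (1 − 0.33) = 0.97 × 0.6700 = 0.6499.

0.65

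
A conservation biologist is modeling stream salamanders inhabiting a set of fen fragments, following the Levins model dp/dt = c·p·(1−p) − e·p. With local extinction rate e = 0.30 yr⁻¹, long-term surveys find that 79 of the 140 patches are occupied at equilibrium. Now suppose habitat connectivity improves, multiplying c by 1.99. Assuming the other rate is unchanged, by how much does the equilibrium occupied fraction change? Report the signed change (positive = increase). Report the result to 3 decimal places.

Observed p* = 79/140 = 0.56429.
Balance c(1−p*) = e gives c = e/(1 − 0.56429) = 0.30/0.43571 = 0.68853.
New p* = 1 − e/c = 1 − 0.30000/1.37017 = 0.78105.
Δp* = 0.78105 − 0.56429 = +0.21676.

0.217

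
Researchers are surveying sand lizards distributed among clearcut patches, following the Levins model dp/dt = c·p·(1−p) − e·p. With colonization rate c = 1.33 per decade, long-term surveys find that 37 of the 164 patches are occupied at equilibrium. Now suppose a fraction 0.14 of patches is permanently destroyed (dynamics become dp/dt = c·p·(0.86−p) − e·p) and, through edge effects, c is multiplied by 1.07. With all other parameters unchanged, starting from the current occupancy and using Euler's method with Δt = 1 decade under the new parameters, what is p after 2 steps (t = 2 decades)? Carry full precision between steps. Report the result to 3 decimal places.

0.180

Observed p* = 37/164 = 0.22561.
Balance c(1−p*) = e gives e = 1.33×(1 − 0.22561) = 1.02994.
Starting from p₀ = 0.22561; update p ← p + (dp/dt)·Δt with the new parameters.
step 1: Δp = -0.02868, p = 0.19693
step 2: Δp = -0.01700, p = 0.17993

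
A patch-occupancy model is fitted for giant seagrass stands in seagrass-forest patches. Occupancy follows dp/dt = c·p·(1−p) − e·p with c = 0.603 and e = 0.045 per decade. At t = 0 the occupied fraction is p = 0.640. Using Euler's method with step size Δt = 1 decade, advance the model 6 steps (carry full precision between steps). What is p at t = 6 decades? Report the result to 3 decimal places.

Update rule: p ← p + [c·p·(1−p) − e·p]·Δt with Δt = 1.
p: 0.64000 → 0.75013  (Δp = +0.11013)
p: 0.75013 → 0.82940  (Δp = +0.07927)
p: 0.82940 → 0.87740  (Δp = +0.04800)
p: 0.87740 → 0.90278  (Δp = +0.02538)
p: 0.90278 → 0.91508  (Δp = +0.01230)
p: 0.91508 → 0.92076  (Δp = +0.00568)

0.921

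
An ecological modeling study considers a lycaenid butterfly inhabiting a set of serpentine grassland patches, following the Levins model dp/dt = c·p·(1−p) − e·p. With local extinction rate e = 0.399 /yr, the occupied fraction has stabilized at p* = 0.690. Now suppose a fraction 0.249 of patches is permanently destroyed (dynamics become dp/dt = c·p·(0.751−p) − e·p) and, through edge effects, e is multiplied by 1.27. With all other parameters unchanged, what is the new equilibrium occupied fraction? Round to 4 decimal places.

0.3573

Balance c(1−p*) = e gives c = e/(1 − 0.69000) = 0.399/0.31000 = 1.28710.
New p* = 0.751 − e/c = 0.751 − 0.50673/1.28710 = 0.35730.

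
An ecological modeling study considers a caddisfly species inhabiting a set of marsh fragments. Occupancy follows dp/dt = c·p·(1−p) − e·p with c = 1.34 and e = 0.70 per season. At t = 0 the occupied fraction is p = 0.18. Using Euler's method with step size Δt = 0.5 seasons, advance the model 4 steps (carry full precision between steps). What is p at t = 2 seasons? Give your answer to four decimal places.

0.3281

Update rule: p ← p + [c·p·(1−p) − e·p]·Δt with Δt = 0.5.
step 1: Δp = +0.03589, p = 0.21589
step 2: Δp = +0.03786, p = 0.25375
step 3: Δp = +0.03806, p = 0.29181
step 4: Δp = +0.03633, p = 0.32814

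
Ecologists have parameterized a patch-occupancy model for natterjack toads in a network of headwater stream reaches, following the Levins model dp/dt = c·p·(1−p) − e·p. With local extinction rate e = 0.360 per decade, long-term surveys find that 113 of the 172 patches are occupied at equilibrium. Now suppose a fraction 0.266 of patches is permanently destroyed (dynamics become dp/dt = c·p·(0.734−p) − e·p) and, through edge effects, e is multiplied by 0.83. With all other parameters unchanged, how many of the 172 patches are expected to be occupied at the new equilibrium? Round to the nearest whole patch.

Observed p* = 113/172 = 0.65698.
Balance c(1−p*) = e gives c = e/(1 − 0.65698) = 0.360/0.34302 = 1.04950.
New p* = 0.734 − e/c = 0.734 − 0.29880/1.04950 = 0.44929.
Expected occupied = 172 × 0.44929 = 77.28 ≈ 77.

77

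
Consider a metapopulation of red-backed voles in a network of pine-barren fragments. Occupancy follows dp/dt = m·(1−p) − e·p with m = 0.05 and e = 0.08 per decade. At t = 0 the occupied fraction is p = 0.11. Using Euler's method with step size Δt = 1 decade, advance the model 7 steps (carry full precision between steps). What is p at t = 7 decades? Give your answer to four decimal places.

0.2810

Update rule: p ← p + [m·(1−p) − e·p]·Δt with Δt = 1.
step 1: Δp = +0.03570, p = 0.14570
step 2: Δp = +0.03106, p = 0.17676
step 3: Δp = +0.02702, p = 0.20378
step 4: Δp = +0.02351, p = 0.22729
step 5: Δp = +0.02045, p = 0.24774
step 6: Δp = +0.01779, p = 0.26553
step 7: Δp = +0.01548, p = 0.28102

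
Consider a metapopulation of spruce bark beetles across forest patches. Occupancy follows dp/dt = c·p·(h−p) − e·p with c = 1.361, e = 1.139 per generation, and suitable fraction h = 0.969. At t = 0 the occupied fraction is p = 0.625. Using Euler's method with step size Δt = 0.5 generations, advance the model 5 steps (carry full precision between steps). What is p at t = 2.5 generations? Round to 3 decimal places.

Update rule: p ← p + [c·p·(h−p) − e·p]·Δt with Δt = 0.5.
step 1: Δp = -0.20963, p = 0.41537
step 2: Δp = -0.08006, p = 0.33531
step 3: Δp = -0.04636, p = 0.28894
step 4: Δp = -0.03084, p = 0.25811
step 5: Δp = -0.02213, p = 0.23598

0.236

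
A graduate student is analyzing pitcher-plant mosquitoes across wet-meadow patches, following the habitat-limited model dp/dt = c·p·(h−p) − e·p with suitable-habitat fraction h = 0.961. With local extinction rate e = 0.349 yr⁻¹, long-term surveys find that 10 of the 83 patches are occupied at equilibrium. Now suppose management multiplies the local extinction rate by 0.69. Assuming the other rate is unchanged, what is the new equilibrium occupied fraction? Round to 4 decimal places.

0.3810

Observed p* = 10/83 = 0.12048.
Balance c(h−p*) = e gives c = e/(0.961 − 0.12048) = 0.349/0.84052 = 0.41522.
New p* = 0.961 − e/c = 0.961 − 0.24081/0.41522 = 0.38104.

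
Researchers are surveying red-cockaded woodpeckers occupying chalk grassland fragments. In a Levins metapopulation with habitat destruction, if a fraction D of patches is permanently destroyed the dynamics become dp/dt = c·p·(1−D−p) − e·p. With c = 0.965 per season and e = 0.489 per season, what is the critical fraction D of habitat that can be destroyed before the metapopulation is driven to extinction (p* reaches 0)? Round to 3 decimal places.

The nontrivial equilibrium is p* = (1−D) − e/c; extinction occurs when this hits zero.
So D_crit = 1 − e/c = 1 − 0.489/0.965 = 1 − 0.5067 = 0.4933.
This equals the undisturbed p*, a classic result of Lande's extension.

0.493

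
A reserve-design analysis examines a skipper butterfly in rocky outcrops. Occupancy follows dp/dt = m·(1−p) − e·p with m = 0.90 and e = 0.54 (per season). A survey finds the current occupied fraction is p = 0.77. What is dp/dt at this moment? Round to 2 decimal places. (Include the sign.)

-0.21

Colonization term: m·(1−p) = 0.90×0.2300 = 0.20700.
Extinction term: e·p = 0.41580.
dp/dt = 0.20700 − 0.41580 = -0.20880.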